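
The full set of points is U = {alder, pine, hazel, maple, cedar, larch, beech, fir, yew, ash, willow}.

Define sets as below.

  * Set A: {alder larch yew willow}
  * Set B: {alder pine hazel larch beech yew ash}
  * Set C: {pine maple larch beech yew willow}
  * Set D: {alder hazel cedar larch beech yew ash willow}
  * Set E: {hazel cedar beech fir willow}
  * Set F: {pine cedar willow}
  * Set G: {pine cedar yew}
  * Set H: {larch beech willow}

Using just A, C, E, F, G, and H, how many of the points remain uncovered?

1

Union of A, C, E, F, G, H = {alder, pine, hazel, maple, cedar, larch, beech, fir, yew, willow}.
Not covered: ash — 1 point.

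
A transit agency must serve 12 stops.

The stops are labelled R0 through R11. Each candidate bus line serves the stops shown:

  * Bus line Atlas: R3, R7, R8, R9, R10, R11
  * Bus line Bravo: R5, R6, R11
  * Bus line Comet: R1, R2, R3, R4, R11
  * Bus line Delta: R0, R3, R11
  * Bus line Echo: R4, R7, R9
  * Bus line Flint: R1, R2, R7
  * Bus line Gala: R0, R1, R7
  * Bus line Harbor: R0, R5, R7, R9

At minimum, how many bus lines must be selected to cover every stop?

4

Atlas and Bravo and Comet and Gala together: Atlas ∪ Bravo ∪ Comet ∪ Gala = {R0, R1, R2, R3, R4, R5, R6, R7, R8, R9, R10, R11} — every stop is covered.
No 3 of the 8 bus lines cover everything (all 56 combinations miss at least one stop), so 4 is optimal.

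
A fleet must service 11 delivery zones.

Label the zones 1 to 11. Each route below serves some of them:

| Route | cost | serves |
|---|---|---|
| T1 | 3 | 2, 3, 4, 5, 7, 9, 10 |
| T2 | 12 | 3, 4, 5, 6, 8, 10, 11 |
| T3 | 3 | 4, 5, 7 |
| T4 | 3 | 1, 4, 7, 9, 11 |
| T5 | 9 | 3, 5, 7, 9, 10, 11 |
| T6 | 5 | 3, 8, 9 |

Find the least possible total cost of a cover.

T1, T2, T4 together cover every zone (T1 ∪ T2 ∪ T4 = {1, 2, 3, 4, 5, 6, 7, 8, 9, 10, 11}); total cost 3 + 12 + 3 = 18.
The greedy pick T1, T4, T6, T2 costs 23; no covering selection beats 18.

18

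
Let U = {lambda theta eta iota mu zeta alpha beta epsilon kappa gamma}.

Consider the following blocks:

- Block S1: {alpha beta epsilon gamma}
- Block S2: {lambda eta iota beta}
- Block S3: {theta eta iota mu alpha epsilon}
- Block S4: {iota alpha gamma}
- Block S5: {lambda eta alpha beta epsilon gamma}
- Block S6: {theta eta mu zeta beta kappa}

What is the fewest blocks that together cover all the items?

S4, S5, and S6 cover everything between them: the union {lambda, theta, eta, iota, mu, zeta, alpha, beta, epsilon, kappa, gamma} is all of U.
Only S6 contains zeta, so S6 is forced; the remaining 5 items need at least 2 more blocks (each remaining block adds at most 4) — so at least 3 blocks are needed, and 3 is optimal.

3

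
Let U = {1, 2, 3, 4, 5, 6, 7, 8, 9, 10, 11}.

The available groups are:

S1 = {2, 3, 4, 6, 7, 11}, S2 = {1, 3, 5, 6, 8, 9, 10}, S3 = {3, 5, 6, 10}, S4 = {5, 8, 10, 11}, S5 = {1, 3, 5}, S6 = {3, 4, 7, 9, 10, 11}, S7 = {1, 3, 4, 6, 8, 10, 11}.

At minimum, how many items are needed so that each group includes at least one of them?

Take H = {5, 11}. Each listed group contains at least one of these, so H is a hitting set of size 2.
No single item lies in every group, so at least 2 are needed and 2 is optimal.

2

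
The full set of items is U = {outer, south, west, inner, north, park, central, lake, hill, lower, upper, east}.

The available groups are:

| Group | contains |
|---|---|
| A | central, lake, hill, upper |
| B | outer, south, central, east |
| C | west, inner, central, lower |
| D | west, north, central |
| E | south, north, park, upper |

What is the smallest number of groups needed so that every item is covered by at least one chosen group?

4

A, B, C, and E cover everything between them: the union {outer, south, west, inner, north, park, central, lake, hill, lower, upper, east} is all of U.
Only B contains outer, so B is forced; the remaining 8 items need at least 3 more groups (each remaining group adds at most 3) — so at least 4 groups are needed, and 4 is optimal.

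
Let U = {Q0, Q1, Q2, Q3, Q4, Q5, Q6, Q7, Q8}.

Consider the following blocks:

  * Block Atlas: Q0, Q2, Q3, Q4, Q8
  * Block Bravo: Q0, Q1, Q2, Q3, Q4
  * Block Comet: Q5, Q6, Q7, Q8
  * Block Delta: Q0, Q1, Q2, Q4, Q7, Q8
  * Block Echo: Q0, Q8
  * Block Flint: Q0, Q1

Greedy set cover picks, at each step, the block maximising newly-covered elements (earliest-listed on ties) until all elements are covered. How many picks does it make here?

Greedy: pick Delta (covers 6 new) → pick Comet (covers 2 new) → pick Atlas (covers 1 new). Total picks: 3.
(The true minimum cover uses only 2 blocks, so greedy is not optimal here.)

3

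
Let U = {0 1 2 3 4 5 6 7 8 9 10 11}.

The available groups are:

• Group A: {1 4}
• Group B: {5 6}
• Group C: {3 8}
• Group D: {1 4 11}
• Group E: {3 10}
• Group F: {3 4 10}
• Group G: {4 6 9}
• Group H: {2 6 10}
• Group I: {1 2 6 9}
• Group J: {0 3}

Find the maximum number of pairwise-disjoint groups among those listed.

C, D, H are pairwise disjoint (C={3,8}; D={1,4,11}; H={2,6,10}).
Every remaining group overlaps one of these, and no 4 of the listed groups are pairwise disjoint, so 3 is the maximum.

3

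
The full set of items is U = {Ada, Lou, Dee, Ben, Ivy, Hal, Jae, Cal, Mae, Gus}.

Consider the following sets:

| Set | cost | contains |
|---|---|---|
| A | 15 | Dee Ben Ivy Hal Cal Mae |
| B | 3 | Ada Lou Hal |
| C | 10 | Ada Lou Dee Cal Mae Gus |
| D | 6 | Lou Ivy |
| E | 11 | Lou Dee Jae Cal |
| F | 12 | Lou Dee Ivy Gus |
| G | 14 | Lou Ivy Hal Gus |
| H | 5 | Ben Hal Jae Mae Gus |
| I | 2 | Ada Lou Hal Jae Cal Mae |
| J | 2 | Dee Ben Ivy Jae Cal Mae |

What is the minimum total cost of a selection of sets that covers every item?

H, I, J together cover every item (H ∪ I ∪ J = {Ada, Lou, Dee, Ben, Ivy, Hal, Jae, Cal, Mae, Gus}); total cost 5 + 2 + 2 = 9.
No covering selection has total cost below 9.

9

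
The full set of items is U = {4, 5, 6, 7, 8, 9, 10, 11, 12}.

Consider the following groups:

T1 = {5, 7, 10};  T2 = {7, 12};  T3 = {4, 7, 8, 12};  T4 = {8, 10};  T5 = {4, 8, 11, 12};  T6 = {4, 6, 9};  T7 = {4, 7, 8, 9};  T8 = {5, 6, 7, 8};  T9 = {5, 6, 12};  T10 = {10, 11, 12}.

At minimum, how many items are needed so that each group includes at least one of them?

4

Take H = {5, 9, 10, 12}. Each listed group contains at least one of these, so H is a hitting set of size 4.
No choice of 3 items meets every group, so 4 is the minimum.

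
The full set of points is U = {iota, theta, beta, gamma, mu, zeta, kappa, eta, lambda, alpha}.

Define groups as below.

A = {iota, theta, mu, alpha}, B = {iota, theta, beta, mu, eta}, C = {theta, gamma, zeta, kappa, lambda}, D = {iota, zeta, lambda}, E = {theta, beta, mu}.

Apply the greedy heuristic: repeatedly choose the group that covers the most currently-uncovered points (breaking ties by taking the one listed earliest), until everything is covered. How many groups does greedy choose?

Greedy: pick B (covers 5 new) → pick C (covers 4 new) → pick A (covers 1 new). Total picks: 3.

3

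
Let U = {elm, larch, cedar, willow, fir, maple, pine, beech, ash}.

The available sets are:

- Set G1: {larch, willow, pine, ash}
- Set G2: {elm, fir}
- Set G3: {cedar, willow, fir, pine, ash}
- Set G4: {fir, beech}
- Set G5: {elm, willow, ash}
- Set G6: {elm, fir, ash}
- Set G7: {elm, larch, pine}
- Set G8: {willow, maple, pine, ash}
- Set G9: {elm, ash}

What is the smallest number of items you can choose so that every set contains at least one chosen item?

Take H = {larch, fir, ash}. Each listed set contains at least one of these, so H is a hitting set of size 3.
No choice of 2 items meets every set, so 3 is the minimum.

3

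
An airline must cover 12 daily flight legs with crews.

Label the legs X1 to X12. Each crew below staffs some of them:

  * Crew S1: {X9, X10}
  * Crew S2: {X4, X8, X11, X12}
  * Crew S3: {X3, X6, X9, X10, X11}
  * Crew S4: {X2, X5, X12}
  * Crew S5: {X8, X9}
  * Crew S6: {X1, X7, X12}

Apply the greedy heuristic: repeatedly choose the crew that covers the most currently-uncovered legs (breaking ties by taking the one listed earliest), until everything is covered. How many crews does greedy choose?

4

Greedy: pick S3 (covers 5 new) → pick S2 (covers 3 new) → pick S4 (covers 2 new) → pick S6 (covers 2 new). Total picks: 4.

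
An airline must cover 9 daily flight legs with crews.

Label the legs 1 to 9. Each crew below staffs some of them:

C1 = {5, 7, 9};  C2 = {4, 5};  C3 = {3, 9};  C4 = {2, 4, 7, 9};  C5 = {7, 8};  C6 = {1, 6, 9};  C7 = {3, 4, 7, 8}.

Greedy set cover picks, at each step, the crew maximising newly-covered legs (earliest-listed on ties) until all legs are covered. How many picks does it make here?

4

Greedy: pick C4 (covers 4 new) → pick C6 (covers 2 new) → pick C7 (covers 2 new) → pick C1 (covers 1 new). Total picks: 4.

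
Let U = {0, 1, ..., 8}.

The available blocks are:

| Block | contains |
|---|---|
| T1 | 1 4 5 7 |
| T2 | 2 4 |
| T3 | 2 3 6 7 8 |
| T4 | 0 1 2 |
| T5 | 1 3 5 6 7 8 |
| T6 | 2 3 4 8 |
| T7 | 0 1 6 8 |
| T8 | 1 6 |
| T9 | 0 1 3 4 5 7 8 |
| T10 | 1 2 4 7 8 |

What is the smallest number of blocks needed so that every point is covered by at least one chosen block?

T3 and T9 together: T3 ∪ T9 = {0, 1, 2, 3, 4, 5, 6, 7, 8} — every point is covered.
No single block has all 9 points (the largest, T9, has 7), so 2 is optimal.

2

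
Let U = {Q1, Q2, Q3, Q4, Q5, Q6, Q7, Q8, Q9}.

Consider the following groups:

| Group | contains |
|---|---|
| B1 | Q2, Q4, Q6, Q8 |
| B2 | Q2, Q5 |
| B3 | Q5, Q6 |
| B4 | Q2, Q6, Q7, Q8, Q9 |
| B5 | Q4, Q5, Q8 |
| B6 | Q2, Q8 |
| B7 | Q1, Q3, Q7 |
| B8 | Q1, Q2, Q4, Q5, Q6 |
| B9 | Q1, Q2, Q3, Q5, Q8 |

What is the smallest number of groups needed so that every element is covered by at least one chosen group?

3

Take {B4, B5, B9}. Their union is {Q1, Q2, Q3, Q4, Q5, Q6, Q7, Q8, Q9}, which is all 9 elements.
Only B4 contains Q9, so B4 is forced; the remaining 4 elements need at least 2 more groups (each remaining group adds at most 3) — so at least 3 groups are needed, and 3 is optimal.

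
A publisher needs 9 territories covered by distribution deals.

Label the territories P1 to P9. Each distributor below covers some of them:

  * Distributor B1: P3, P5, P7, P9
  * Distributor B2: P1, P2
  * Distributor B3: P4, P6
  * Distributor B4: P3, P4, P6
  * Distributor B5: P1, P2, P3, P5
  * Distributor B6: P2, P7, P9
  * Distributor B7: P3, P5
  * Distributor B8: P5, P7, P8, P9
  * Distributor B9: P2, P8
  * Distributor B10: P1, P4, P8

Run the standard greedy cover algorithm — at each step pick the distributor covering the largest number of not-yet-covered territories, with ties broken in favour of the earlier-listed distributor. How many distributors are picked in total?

4

Greedy: pick B1 (covers 4 new) → pick B10 (covers 3 new) → pick B2 (covers 1 new) → pick B3 (covers 1 new). Total picks: 4.
(The true minimum cover uses only 3 distributors, so greedy is not optimal here.)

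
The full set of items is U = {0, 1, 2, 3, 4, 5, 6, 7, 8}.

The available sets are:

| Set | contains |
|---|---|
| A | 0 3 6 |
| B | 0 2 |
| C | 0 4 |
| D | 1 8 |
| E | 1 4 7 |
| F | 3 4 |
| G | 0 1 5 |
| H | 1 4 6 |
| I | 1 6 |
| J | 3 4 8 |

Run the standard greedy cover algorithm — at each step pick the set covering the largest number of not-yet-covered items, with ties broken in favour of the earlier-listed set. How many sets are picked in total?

Greedy: pick A (covers 3 new) → pick E (covers 3 new) → pick B (covers 1 new) → pick D (covers 1 new) → pick G (covers 1 new). Total picks: 5.

5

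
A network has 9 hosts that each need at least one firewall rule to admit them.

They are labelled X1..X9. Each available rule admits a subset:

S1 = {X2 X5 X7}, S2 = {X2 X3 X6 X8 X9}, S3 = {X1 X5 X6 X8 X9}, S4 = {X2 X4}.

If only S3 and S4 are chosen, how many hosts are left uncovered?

2

Union of S3, S4 = {X1, X2, X4, X5, X6, X8, X9}.
Not covered: X3, X7 — 2 hosts.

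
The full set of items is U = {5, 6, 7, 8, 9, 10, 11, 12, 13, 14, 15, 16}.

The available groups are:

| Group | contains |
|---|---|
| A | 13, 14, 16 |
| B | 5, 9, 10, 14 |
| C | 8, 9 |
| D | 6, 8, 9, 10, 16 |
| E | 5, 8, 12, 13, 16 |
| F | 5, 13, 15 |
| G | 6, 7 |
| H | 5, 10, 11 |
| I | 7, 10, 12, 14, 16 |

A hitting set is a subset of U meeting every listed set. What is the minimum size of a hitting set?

Take T = {5, 6, 9, 14}. Each listed group contains at least one of these, so T is a hitting set of size 4.
The groups A, C, G, H are pairwise disjoint, so any hitting set needs a separate item for each — at least 4. Hence 4 is optimal.

4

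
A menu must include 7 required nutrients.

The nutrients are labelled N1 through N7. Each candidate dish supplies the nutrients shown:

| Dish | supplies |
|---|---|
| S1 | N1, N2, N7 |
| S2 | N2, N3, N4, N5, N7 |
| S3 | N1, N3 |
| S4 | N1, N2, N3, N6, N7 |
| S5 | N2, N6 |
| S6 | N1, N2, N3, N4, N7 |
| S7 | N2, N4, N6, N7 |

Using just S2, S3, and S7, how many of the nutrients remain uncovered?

0

Union of S2, S3, S7 = {N1, N2, N3, N4, N5, N6, N7} — that's every nutrient, so 0 are uncovered.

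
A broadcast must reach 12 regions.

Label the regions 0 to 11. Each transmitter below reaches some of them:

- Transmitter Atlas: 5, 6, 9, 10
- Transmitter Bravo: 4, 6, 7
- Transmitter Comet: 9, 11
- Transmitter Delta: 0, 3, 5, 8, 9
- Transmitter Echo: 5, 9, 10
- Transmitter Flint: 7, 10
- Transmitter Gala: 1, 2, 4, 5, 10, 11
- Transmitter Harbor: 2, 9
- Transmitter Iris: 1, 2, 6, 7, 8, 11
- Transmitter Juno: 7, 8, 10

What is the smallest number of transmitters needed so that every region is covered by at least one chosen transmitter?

3

Delta and Gala and Iris together: Delta ∪ Gala ∪ Iris = {0, 1, 2, 3, 4, 5, 6, 7, 8, 9, 10, 11} — every region is covered.
Only Delta contains 0, so Delta is forced; the remaining 7 regions need at least 2 more transmitters (each remaining transmitter adds at most 5) — so at least 3 transmitters are needed, and 3 is optimal.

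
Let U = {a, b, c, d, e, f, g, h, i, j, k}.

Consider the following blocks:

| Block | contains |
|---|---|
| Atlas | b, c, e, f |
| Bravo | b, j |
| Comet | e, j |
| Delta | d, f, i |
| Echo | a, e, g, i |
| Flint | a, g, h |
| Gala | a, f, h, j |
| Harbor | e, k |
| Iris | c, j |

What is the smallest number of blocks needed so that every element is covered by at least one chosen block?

Atlas and Comet and Delta and Flint and Harbor together: Atlas ∪ Comet ∪ Delta ∪ Flint ∪ Harbor = {a, b, c, d, e, f, g, h, i, j, k} — every element is covered.
No 4 of the 9 blocks cover everything (all 126 combinations miss at least one element), so 5 is optimal.

5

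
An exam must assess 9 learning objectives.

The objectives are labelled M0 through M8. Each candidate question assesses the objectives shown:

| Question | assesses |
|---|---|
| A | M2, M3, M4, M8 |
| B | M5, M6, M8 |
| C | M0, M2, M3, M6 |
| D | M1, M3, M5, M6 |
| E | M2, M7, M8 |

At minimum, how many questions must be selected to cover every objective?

4

Take {A, C, D, E}. Their union is {M0, M1, M2, M3, M4, M5, M6, M7, M8}, which is all 9 objectives.
Only C contains M0, so C is forced; the remaining 5 objectives need at least 3 more questions (each remaining question adds at most 2) — so at least 4 questions are needed, and 4 is optimal.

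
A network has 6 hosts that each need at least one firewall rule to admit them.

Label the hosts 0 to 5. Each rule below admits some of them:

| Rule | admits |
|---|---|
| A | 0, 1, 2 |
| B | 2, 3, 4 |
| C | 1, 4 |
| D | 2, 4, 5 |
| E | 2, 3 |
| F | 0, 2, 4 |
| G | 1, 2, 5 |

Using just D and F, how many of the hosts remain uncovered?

Union of D, F = {0, 2, 4, 5}.
Not covered: 1, 3 — 2 hosts.

2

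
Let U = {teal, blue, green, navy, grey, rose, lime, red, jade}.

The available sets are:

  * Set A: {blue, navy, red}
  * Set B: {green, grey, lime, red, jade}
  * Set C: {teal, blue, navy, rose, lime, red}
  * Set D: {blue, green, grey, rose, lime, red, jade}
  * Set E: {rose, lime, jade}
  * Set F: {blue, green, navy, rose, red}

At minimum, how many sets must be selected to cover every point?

2

Take {C, D}. Their union is {teal, blue, green, navy, grey, rose, lime, red, jade}, which is all 9 points.
No single set has all 9 points (the largest, D, has 7), so 2 is optimal.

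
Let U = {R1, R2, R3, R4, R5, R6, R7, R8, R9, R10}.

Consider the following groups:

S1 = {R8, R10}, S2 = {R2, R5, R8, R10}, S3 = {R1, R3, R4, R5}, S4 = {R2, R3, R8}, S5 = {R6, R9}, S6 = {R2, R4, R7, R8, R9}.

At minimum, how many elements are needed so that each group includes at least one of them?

The 3 elements {R5, R8, R9} hit every group.
The groups S1, S3, S5 are pairwise disjoint, so any hitting set needs a separate element for each — at least 3. Hence 3 is optimal.

3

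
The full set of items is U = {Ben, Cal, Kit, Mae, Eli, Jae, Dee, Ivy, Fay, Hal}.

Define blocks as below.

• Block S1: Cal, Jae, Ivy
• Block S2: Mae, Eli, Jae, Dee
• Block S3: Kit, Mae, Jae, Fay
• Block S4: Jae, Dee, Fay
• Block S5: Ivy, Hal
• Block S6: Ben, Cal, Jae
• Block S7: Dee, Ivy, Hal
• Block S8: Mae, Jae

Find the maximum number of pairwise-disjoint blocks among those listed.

2

S6, S7 are pairwise disjoint (S6={Ben,Cal,Jae}; S7={Dee,Ivy,Hal}).
Every remaining block overlaps one of these, and no 3 of the listed blocks are pairwise disjoint, so 2 is the maximum.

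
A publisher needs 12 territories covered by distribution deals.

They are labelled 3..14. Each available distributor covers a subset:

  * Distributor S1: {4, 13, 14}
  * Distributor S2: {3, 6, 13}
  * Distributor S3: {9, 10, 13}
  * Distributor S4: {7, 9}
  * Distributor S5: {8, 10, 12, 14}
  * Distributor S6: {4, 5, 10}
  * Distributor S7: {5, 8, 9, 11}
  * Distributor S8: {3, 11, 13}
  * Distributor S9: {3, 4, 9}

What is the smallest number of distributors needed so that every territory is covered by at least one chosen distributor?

5

S2 and S4 and S5 and S6 and S7 together: S2 ∪ S4 ∪ S5 ∪ S6 ∪ S7 = {3, 4, 5, 6, 7, 8, 9, 10, 11, 12, 13, 14} — every territory is covered.
No 4 of the 9 distributors cover everything (all 126 combinations miss at least one territory), so 5 is optimal.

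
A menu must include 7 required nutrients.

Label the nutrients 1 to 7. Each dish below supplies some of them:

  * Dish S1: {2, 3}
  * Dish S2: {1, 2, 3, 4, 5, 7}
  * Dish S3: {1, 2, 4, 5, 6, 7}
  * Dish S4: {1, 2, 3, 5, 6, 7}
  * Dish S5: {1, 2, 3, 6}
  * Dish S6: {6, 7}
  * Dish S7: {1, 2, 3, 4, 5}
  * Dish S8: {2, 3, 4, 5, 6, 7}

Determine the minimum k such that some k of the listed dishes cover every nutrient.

2

Take {S4, S7}. Their union is {1, 2, 3, 4, 5, 6, 7}, which is all 7 nutrients.
No single dish has all 7 nutrients (the largest, S2, has 6), so 2 is optimal.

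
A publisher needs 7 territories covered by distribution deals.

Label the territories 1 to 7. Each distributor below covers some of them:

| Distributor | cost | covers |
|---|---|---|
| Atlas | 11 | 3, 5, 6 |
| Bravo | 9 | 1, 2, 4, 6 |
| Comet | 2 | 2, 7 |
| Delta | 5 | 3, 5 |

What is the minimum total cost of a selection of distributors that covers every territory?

Bravo, Comet, Delta together cover every territory (Bravo ∪ Comet ∪ Delta = {1, 2, 3, 4, 5, 6, 7}); total cost 9 + 2 + 5 = 16.
No covering selection has total cost below 16.

16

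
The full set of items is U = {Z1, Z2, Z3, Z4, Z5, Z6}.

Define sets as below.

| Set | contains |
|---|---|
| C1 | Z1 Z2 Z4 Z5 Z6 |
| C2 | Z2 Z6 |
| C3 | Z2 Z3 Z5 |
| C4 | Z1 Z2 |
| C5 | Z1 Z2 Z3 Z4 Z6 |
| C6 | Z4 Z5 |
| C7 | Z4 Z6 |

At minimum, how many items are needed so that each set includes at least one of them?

Take H = {Z2, Z4}. Each listed set contains at least one of these, so H is a hitting set of size 2.
The sets C2, C6 are pairwise disjoint, so any hitting set needs a separate item for each — at least 2. Hence 2 is optimal.

2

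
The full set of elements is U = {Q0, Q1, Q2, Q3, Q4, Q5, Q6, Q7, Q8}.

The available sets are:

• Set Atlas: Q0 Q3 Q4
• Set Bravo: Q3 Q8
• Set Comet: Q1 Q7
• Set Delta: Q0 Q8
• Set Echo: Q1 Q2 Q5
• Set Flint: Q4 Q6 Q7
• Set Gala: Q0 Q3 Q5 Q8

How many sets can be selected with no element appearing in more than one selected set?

Delta, Echo, Flint are pairwise disjoint (Delta={Q0,Q8}; Echo={Q1,Q2,Q5}; Flint={Q4,Q6,Q7}).
Every remaining set overlaps one of these, and no 4 of the listed sets are pairwise disjoint, so 3 is the maximum.

3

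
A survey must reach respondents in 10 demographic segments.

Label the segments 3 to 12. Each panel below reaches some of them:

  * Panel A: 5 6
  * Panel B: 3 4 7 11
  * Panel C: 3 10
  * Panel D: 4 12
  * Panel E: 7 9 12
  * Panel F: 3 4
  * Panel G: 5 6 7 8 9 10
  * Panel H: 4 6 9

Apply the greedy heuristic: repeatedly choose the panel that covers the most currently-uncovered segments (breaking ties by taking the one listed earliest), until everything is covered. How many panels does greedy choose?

Greedy: pick G (covers 6 new) → pick B (covers 3 new) → pick D (covers 1 new). Total picks: 3.

3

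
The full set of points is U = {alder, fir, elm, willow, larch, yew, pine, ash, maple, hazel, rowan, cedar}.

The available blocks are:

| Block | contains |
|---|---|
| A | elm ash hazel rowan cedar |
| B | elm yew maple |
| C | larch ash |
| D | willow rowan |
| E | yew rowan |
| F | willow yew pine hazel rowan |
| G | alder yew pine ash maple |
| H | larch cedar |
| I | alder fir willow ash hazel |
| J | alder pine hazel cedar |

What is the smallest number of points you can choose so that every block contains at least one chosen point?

The 4 points {larch, maple, hazel, rowan} hit every block.
The blocks B, C, D, J are pairwise disjoint, so any hitting set needs a separate point for each — at least 4. Hence 4 is optimal.

4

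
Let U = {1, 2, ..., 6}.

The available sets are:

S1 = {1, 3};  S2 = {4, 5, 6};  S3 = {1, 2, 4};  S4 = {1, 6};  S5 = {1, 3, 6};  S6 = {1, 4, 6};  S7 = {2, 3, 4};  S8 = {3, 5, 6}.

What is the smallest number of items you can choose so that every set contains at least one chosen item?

3

The 3 items {1, 4, 6} hit every set.
No choice of 2 items meets every set, so 3 is the minimum.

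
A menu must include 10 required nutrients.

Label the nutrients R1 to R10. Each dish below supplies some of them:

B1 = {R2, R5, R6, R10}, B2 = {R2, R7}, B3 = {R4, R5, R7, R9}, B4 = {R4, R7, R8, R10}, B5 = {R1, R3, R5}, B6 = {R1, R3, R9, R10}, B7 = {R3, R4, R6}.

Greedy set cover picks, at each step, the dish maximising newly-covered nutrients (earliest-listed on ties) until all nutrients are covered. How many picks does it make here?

4

Greedy: pick B1 (covers 4 new) → pick B3 (covers 3 new) → pick B5 (covers 2 new) → pick B4 (covers 1 new). Total picks: 4.
(The true minimum cover uses only 3 dishes, so greedy is not optimal here.)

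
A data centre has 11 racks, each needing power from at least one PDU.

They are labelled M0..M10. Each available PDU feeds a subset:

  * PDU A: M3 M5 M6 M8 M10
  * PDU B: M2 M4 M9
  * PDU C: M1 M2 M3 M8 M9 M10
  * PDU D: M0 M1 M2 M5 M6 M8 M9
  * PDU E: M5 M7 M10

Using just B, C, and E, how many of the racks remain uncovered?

2

Union of B, C, E = {M1, M2, M3, M4, M5, M7, M8, M9, M10}.
Not covered: M0, M6 — 2 racks.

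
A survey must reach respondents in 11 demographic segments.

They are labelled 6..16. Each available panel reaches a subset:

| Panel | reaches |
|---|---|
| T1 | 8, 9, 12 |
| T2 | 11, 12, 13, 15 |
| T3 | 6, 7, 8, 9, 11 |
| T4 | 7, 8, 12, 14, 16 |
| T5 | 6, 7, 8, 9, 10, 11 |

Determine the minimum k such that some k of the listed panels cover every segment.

3

Take {T2, T4, T5}. Their union is {6, 7, 8, 9, 10, 11, 12, 13, 14, 15, 16}, which is all 11 segments.
Only T5 contains 10, so T5 is forced; the remaining 5 segments need at least 2 more panels (each remaining panel adds at most 3) — so at least 3 panels are needed, and 3 is optimal.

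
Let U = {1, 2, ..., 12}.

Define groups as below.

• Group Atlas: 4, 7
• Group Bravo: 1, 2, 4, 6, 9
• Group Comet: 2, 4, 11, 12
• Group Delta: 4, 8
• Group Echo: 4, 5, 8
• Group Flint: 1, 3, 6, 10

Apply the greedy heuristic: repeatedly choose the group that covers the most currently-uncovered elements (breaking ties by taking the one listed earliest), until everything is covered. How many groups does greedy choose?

Greedy: pick Bravo (covers 5 new) → pick Comet (covers 2 new) → pick Echo (covers 2 new) → pick Flint (covers 2 new) → pick Atlas (covers 1 new). Total picks: 5.

5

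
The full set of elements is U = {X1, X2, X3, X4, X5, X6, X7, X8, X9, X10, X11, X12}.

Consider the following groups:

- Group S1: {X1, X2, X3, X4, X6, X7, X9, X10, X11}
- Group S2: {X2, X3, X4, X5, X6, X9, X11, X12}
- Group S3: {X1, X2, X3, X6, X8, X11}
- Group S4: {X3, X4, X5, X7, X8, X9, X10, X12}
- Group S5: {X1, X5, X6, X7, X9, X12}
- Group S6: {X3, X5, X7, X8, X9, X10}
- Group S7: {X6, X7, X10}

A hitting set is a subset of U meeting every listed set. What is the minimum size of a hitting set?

2

The 2 elements {X6, X9} hit every group.
No single element lies in every group, so at least 2 are needed and 2 is optimal.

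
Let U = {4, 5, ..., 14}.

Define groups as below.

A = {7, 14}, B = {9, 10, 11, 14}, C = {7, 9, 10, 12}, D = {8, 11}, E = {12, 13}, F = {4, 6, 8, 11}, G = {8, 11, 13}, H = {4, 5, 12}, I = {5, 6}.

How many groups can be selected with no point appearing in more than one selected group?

A, D, E, I are pairwise disjoint (A={7,14}; D={8,11}; E={12,13}; I={5,6}).
Every remaining group overlaps one of these, and no 5 of the listed groups are pairwise disjoint, so 4 is the maximum.

4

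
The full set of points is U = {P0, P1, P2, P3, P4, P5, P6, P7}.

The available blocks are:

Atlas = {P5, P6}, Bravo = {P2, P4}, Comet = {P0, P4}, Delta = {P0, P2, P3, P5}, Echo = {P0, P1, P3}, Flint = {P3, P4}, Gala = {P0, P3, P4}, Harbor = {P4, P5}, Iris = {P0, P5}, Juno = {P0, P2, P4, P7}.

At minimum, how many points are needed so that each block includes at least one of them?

3

Take H = {P0, P4, P5}. Each listed block contains at least one of these, so H is a hitting set of size 3.
The blocks Atlas, Bravo, Echo are pairwise disjoint, so any hitting set needs a separate point for each — at least 3. Hence 3 is optimal.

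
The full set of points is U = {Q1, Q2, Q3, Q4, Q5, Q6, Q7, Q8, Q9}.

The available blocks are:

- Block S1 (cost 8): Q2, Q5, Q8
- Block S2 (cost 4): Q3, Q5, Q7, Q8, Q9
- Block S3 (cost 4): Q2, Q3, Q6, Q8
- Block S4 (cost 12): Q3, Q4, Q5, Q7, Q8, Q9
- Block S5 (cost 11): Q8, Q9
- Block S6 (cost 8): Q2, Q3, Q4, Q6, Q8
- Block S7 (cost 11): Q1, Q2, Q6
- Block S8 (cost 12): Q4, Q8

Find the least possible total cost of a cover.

23

S4, S7 together cover every point (S4 ∪ S7 = {Q1, Q2, Q3, Q4, Q5, Q6, Q7, Q8, Q9}); total cost 12 + 11 = 23.
The greedy pick S2, S3, S6, S7 costs 27; no covering selection beats 23.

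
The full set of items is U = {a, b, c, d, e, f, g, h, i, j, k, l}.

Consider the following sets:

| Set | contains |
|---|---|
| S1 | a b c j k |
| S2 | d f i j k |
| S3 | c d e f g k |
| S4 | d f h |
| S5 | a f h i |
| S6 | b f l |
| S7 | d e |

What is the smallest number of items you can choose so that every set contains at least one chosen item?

3

The 3 items {c, e, f} hit every set.
No choice of 2 items meets every set, so 3 is the minimum.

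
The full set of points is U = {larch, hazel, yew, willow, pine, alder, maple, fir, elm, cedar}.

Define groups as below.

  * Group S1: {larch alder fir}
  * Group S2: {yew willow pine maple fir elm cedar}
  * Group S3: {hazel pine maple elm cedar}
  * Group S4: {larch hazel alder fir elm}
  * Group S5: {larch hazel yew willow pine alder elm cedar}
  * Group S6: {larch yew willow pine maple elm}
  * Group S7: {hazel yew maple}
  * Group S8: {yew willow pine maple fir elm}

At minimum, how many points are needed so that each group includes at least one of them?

2

H = {larch, maple} meets every group (each contains at least one member of H), and |H| = 2.
The groups S1, S7 are pairwise disjoint, so any hitting set needs a separate point for each — at least 2. Hence 2 is optimal.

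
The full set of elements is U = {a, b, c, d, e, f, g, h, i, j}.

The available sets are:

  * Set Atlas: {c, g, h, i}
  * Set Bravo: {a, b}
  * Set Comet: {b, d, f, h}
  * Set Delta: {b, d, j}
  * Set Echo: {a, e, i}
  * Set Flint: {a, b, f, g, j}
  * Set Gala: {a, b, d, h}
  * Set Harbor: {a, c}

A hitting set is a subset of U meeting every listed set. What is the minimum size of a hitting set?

3

T = {a, d, i} meets every set (each contains at least one member of T), and |T| = 3.
No choice of 2 elements meets every set, so 3 is the minimum.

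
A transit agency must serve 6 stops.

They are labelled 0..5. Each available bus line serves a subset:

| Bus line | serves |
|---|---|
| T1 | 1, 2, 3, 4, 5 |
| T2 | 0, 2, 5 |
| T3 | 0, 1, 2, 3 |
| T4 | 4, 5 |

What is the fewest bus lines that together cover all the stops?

2

Take {T1, T2}. Their union is {0, 1, 2, 3, 4, 5}, which is all 6 stops.
No single bus line has all 6 stops (the largest, T1, has 5), so 2 is optimal.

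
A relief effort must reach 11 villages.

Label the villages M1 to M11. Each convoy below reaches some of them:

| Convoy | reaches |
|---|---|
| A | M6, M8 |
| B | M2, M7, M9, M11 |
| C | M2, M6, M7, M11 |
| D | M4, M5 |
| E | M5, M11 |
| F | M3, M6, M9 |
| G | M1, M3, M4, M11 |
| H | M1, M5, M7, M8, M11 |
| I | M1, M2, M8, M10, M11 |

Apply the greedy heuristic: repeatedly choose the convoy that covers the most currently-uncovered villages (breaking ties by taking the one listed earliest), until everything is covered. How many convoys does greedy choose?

Greedy: pick H (covers 5 new) → pick F (covers 3 new) → pick I (covers 2 new) → pick D (covers 1 new). Total picks: 4.

4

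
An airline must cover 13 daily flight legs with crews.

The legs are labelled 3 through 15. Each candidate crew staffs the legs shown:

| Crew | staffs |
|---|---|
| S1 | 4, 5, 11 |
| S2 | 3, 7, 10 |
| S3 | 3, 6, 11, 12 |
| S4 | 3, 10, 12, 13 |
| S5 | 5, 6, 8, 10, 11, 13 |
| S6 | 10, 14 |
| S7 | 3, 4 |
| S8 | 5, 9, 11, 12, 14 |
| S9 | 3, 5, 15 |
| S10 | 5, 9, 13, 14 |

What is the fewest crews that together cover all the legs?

Take {S2, S5, S7, S8, S9}. Their union is {3, 4, 5, 6, 7, 8, 9, 10, 11, 12, 13, 14, 15}, which is all 13 legs.
No 4 of the 10 crews cover everything (all 210 combinations miss at least one leg), so 5 is optimal.

5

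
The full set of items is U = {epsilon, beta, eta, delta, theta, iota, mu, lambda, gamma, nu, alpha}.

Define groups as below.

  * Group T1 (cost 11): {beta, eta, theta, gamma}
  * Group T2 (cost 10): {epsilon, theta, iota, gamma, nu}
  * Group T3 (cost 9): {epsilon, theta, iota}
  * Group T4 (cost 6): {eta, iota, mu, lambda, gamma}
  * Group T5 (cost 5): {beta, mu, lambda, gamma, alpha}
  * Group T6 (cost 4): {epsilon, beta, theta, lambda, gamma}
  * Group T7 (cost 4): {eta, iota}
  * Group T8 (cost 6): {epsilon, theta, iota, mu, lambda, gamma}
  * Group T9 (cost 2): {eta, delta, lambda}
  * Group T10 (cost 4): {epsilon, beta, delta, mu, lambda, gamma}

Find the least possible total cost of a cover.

17

T2, T5, T9 together cover every item (T2 ∪ T5 ∪ T9 = {epsilon, beta, eta, delta, theta, iota, mu, lambda, gamma, nu, alpha}); total cost 10 + 5 + 2 = 17.
The greedy pick T9, T6, T5, T7, T2 costs 25; no covering selection beats 17.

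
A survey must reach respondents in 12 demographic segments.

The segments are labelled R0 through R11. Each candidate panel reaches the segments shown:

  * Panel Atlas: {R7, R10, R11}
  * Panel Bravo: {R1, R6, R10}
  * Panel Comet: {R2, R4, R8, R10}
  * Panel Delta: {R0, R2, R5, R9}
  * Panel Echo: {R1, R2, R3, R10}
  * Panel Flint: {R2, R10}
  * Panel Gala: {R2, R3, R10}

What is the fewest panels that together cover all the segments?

5

Take {Atlas, Bravo, Comet, Delta, Echo}. Their union is {R0, R1, R2, R3, R4, R5, R6, R7, R8, R9, R10, R11}, which is all 12 segments.
No 4 of the 7 panels cover everything (all 35 combinations miss at least one segment), so 5 is optimal.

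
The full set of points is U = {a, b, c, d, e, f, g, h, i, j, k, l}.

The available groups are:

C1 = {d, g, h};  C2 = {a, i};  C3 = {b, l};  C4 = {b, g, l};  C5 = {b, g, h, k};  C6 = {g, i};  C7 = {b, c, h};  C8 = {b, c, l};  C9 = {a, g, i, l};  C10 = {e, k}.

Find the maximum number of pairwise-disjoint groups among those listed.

4

C1, C2, C8, C10 are pairwise disjoint (C1={d,g,h}; C2={a,i}; C8={b,c,l}; C10={e,k}).
Every remaining group overlaps one of these, and no 5 of the listed groups are pairwise disjoint, so 4 is the maximum.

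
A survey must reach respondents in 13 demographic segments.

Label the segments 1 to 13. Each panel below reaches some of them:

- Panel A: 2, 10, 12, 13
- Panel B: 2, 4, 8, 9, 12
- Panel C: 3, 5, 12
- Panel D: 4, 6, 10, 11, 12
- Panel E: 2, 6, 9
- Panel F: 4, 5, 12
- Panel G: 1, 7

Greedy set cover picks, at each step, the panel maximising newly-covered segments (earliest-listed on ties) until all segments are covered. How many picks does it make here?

5

Greedy: pick B (covers 5 new) → pick D (covers 3 new) → pick C (covers 2 new) → pick G (covers 2 new) → pick A (covers 1 new). Total picks: 5.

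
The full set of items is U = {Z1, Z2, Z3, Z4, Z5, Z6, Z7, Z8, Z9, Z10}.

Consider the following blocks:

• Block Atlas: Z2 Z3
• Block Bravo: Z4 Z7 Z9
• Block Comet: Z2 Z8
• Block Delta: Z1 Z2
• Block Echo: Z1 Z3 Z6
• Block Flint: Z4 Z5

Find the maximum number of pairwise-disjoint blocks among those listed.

Comet, Echo, Flint are pairwise disjoint (Comet={Z2,Z8}; Echo={Z1,Z3,Z6}; Flint={Z4,Z5}).
Every remaining block overlaps one of these, and no 4 of the listed blocks are pairwise disjoint, so 3 is the maximum.

3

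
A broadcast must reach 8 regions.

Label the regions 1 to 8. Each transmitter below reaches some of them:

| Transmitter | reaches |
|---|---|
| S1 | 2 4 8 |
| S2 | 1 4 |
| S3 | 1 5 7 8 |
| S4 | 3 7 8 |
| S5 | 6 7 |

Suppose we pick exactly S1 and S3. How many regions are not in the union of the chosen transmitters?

Union of S1, S3 = {1, 2, 4, 5, 7, 8}.
Not covered: 3, 6 — 2 regions.

2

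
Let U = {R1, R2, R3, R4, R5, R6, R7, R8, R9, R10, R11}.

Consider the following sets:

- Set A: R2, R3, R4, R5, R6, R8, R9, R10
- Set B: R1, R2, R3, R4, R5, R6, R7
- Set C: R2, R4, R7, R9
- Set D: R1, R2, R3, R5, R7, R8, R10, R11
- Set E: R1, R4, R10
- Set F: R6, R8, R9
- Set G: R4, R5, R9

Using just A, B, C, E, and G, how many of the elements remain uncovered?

1

Union of A, B, C, E, G = {R1, R2, R3, R4, R5, R6, R7, R8, R9, R10}.
Not covered: R11 — 1 element.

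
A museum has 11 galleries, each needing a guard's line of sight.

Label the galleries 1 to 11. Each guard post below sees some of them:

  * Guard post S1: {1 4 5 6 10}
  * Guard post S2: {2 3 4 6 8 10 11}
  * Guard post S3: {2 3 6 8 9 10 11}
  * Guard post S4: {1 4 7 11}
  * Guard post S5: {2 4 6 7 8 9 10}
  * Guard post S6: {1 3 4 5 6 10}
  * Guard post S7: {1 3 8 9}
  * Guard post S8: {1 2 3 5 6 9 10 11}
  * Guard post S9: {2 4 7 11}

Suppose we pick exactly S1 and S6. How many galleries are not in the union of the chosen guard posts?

5

Union of S1, S6 = {1, 3, 4, 5, 6, 10}.
Not covered: 2, 7, 8, 9, 11 — 5 galleries.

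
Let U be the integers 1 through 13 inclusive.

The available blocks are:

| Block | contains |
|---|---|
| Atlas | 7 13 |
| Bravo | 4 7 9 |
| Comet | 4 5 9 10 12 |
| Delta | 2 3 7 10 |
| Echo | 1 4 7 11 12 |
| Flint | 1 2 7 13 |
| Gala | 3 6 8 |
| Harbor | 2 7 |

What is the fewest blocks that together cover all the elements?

Comet and Echo and Flint and Gala together: Comet ∪ Echo ∪ Flint ∪ Gala = {1, 2, 3, 4, 5, 6, 7, 8, 9, 10, 11, 12, 13} — every element is covered.
Only Echo contains 11, so Echo is forced; the remaining 8 elements need at least 3 more blocks (each remaining block adds at most 3) — so at least 4 blocks are needed, and 4 is optimal.

4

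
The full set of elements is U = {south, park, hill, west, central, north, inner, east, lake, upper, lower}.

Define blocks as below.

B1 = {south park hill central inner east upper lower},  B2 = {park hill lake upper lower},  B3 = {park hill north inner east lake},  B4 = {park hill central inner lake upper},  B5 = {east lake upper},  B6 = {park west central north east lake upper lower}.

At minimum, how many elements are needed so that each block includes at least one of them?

2

The 2 elements {east, lake} hit every block.
No single element lies in every block, so at least 2 are needed and 2 is optimal.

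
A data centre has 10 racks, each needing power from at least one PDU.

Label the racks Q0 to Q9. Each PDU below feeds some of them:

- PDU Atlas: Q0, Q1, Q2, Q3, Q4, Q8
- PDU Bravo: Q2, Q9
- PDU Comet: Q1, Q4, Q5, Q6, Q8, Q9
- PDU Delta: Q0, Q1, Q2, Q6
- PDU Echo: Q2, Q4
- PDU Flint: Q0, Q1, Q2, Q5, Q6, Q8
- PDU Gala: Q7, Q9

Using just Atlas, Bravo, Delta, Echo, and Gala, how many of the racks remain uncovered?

1

Union of Atlas, Bravo, Delta, Echo, Gala = {Q0, Q1, Q2, Q3, Q4, Q6, Q7, Q8, Q9}.
Not covered: Q5 — 1 rack.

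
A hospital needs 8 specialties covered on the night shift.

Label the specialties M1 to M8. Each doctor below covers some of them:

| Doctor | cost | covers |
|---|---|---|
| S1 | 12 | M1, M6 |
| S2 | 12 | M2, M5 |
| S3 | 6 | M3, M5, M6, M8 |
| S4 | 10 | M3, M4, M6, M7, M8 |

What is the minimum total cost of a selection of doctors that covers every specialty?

S1, S2, S4 together cover every specialty (S1 ∪ S2 ∪ S4 = {M1, M2, M3, M4, M5, M6, M7, M8}); total cost 12 + 12 + 10 = 34.
The greedy pick S3, S4, S1, S2 costs 40; no covering selection beats 34.

34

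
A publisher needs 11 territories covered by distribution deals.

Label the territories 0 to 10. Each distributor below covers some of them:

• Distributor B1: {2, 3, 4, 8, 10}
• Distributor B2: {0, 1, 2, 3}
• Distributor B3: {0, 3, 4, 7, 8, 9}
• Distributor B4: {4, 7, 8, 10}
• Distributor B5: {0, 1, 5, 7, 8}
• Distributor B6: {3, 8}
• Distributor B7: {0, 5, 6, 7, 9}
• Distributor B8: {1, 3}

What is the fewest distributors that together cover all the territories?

3

B1 and B5 and B7 together: B1 ∪ B5 ∪ B7 = {0, 1, 2, 3, 4, 5, 6, 7, 8, 9, 10} — every territory is covered.
Only B7 contains 6, so B7 is forced; the remaining 6 territories need at least 2 more distributors (each remaining distributor adds at most 5) — so at least 3 distributors are needed, and 3 is optimal.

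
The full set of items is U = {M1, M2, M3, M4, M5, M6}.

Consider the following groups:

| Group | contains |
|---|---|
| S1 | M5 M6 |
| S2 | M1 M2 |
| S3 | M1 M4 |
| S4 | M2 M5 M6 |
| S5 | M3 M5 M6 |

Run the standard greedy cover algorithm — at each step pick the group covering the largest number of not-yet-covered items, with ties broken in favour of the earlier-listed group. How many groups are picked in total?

Greedy: pick S4 (covers 3 new) → pick S3 (covers 2 new) → pick S5 (covers 1 new). Total picks: 3.

3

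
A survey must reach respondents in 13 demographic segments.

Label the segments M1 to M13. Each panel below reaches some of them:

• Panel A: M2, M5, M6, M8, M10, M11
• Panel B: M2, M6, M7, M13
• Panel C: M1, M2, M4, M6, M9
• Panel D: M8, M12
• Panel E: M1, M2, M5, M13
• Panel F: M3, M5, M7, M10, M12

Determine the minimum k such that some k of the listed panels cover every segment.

A and C and E and F together: A ∪ C ∪ E ∪ F = {M1, M2, M3, M4, M5, M6, M7, M8, M9, M10, M11, M12, M13} — every segment is covered.
Only A contains M11, so A is forced; the remaining 7 segments need at least 3 more panels (each remaining panel adds at most 3) — so at least 4 panels are needed, and 4 is optimal.

4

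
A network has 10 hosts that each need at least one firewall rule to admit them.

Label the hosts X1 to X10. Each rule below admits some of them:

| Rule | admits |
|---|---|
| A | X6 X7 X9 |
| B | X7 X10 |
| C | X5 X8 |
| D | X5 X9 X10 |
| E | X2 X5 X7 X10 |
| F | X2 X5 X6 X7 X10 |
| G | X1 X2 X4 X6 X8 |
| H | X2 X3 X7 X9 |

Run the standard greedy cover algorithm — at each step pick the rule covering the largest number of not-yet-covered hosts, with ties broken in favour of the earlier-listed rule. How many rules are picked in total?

3

Greedy: pick F (covers 5 new) → pick G (covers 3 new) → pick H (covers 2 new). Total picks: 3.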